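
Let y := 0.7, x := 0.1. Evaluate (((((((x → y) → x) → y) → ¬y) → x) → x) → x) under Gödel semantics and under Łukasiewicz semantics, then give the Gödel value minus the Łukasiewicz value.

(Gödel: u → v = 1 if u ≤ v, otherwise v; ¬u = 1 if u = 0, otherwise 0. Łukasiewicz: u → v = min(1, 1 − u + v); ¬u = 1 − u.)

Gödel evaluation:
  (x → y): 0.1 ≤ 0.7, so result = 1
  ((x → y) → x): 1 > 0.1, so result = 0.1
  (((x → y) → x) → y): 0.1 ≤ 0.7, so result = 1
  ¬y: Gödel ¬ of 0.7 = 0 (operand ≠ 0)
  ((((x → y) → x) → y) → ¬y): 1 > 0, so result = 0
  (((((x → y) → x) → y) → ¬y) → x): 0 ≤ 0.1, so result = 1
  ((((((x → y) → x) → y) → ¬y) → x) → x): 1 > 0.1, so result = 0.1
  (((((((x → y) → x) → y) → ¬y) → x) → x) → x): 0.1 ≤ 0.1, so result = 1
  Gödel value = 1
Łukasiewicz evaluation:
  (x → y): min(1, 1 − 0.1 + 0.7) = 1
  ((x → y) → x): min(1, 1 − 1 + 0.1) = 0.1
  (((x → y) → x) → y): min(1, 1 − 0.1 + 0.7) = 1
  ¬y: Łukasiewicz ¬ gives 1 − 0.7 = 0.3
  ((((x → y) → x) → y) → ¬y): min(1, 1 − 1 + 0.3) = 0.3
  (((((x → y) → x) → y) → ¬y) → x): min(1, 1 − 0.3 + 0.1) = 0.8
  ((((((x → y) → x) → y) → ¬y) → x) → x): min(1, 1 − 0.8 + 0.1) = 0.3
  (((((((x → y) → x) → y) → ¬y) → x) → x) → x): min(1, 1 − 0.3 + 0.1) = 0.8
  Łukasiewicz value = 0.8
Difference: 1 − 0.8 = 0.20

0.20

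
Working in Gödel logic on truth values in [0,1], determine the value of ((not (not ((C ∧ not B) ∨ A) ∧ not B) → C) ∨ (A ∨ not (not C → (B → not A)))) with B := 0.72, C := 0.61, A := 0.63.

0.63

not B: Gödel ¬ of 0.72 = 0 (operand ≠ 0)
(C ∧ not B) = min(0.61, 0) = 0
((C ∧ not B) ∨ A) = max(0, 0.63) = 0.63
not ((C ∧ not B) ∨ A): Gödel ¬ of 0.63 = 0 (operand ≠ 0)
not B: Gödel ¬ of 0.72 = 0 (operand ≠ 0)
(not ((C ∧ not B) ∨ A) ∧ not B) = min(0, 0) = 0
not (not ((C ∧ not B) ∨ A) ∧ not B): Gödel ¬ of 0 = 1 (operand is 0)
(not (not ((C ∧ not B) ∨ A) ∧ not B) → C): 1 > 0.61, so result = 0.61
not C: Gödel ¬ of 0.61 = 0 (operand ≠ 0)
not A: Gödel ¬ of 0.63 = 0 (operand ≠ 0)
(B → not A): 0.72 > 0, so result = 0
(not C → (B → not A)): 0 ≤ 0, so result = 1
not (not C → (B → not A)): Gödel ¬ of 1 = 0 (operand ≠ 0)
(A ∨ not (not C → (B → not A))) = max(0.63, 0) = 0.63
((not (not ((C ∧ not B) ∨ A) ∧ not B) → C) ∨ (A ∨ not (not C → (B → not A)))) = max(0.61, 0.63) = 0.63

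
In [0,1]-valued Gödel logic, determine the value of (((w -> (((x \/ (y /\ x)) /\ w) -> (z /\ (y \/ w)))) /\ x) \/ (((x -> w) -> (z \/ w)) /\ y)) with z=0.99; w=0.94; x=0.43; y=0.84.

(y /\ x) = min(0.84, 0.43) = 0.43
(x \/ (y /\ x)) = max(0.43, 0.43) = 0.43
((x \/ (y /\ x)) /\ w) = min(0.43, 0.94) = 0.43
(y \/ w) = max(0.84, 0.94) = 0.94
(z /\ (y \/ w)) = min(0.99, 0.94) = 0.94
(((x \/ (y /\ x)) /\ w) -> (z /\ (y \/ w))): 0.43 ≤ 0.94, so result = 1
(w -> (((x \/ (y /\ x)) /\ w) -> (z /\ (y \/ w)))): 0.94 ≤ 1, so result = 1
((w -> (((x \/ (y /\ x)) /\ w) -> (z /\ (y \/ w)))) /\ x) = min(1, 0.43) = 0.43
(x -> w): 0.43 ≤ 0.94, so result = 1
(z \/ w) = max(0.99, 0.94) = 0.99
((x -> w) -> (z \/ w)): 1 > 0.99, so result = 0.99
(((x -> w) -> (z \/ w)) /\ y) = min(0.99, 0.84) = 0.84
(((w -> (((x \/ (y /\ x)) /\ w) -> (z /\ (y \/ w)))) /\ x) \/ (((x -> w) -> (z \/ w)) /\ y)) = max(0.43, 0.84) = 0.84

0.84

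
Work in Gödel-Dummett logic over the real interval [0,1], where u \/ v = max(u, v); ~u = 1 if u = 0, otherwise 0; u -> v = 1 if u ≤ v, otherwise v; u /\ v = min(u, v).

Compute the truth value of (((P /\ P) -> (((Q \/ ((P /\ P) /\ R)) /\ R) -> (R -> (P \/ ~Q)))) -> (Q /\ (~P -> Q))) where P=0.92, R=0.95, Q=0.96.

0.96

(P /\ P) = min(0.92, 0.92) = 0.92
(P /\ P) = min(0.92, 0.92) = 0.92
((P /\ P) /\ R) = min(0.92, 0.95) = 0.92
(Q \/ ((P /\ P) /\ R)) = max(0.96, 0.92) = 0.96
((Q \/ ((P /\ P) /\ R)) /\ R) = min(0.96, 0.95) = 0.95
~Q: Gödel ¬ of 0.96 = 0 (operand ≠ 0)
(P \/ ~Q) = max(0.92, 0) = 0.92
(R -> (P \/ ~Q)): 0.95 > 0.92, so result = 0.92
(((Q \/ ((P /\ P) /\ R)) /\ R) -> (R -> (P \/ ~Q))): 0.95 > 0.92, so result = 0.92
((P /\ P) -> (((Q \/ ((P /\ P) /\ R)) /\ R) -> (R -> (P \/ ~Q)))): 0.92 ≤ 0.92, so result = 1
~P: Gödel ¬ of 0.92 = 0 (operand ≠ 0)
(~P -> Q): 0 ≤ 0.96, so result = 1
(Q /\ (~P -> Q)) = min(0.96, 1) = 0.96
(((P /\ P) -> (((Q \/ ((P /\ P) /\ R)) /\ R) -> (R -> (P \/ ~Q)))) -> (Q /\ (~P -> Q))): 1 > 0.96, so result = 0.96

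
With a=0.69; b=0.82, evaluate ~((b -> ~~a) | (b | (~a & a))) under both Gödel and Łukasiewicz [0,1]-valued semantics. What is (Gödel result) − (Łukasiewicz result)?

-0.13

Gödel evaluation:
  ~a: Gödel ¬ of 0.69 = 0 (operand ≠ 0)
  ~~a: Gödel ¬ of 0 = 1 (operand is 0)
  (b -> ~~a): 0.82 ≤ 1, so result = 1
  ~a: Gödel ¬ of 0.69 = 0 (operand ≠ 0)
  (~a & a) = min(0, 0.69) = 0
  (b | (~a & a)) = max(0.82, 0) = 0.82
  ((b -> ~~a) | (b | (~a & a))) = max(1, 0.82) = 1
  ~((b -> ~~a) | (b | (~a & a))): Gödel ¬ of 1 = 0 (operand ≠ 0)
  Gödel value = 0
Łukasiewicz evaluation:
  ~a: Łukasiewicz ¬ gives 1 − 0.69 = 0.31
  ~~a: Łukasiewicz ¬ gives 1 − 0.31 = 0.69
  (b -> ~~a): min(1, 1 − 0.82 + 0.69) = 0.87
  ~a: Łukasiewicz ¬ gives 1 − 0.69 = 0.31
  (~a & a) = min(0.31, 0.69) = 0.31
  (b | (~a & a)) = max(0.82, 0.31) = 0.82
  ((b -> ~~a) | (b | (~a & a))) = max(0.87, 0.82) = 0.87
  ~((b -> ~~a) | (b | (~a & a))): Łukasiewicz ¬ gives 1 − 0.87 = 0.13
  Łukasiewicz value = 0.13
Difference: 0 − 0.13 = -0.13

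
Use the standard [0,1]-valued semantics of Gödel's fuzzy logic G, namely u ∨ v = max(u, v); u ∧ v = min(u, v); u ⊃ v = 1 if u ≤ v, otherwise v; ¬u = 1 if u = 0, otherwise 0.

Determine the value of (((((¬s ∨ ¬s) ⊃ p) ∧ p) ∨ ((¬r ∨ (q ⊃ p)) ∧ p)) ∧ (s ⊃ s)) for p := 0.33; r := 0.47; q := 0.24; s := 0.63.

¬s: Gödel ¬ of 0.63 = 0 (operand ≠ 0)
¬s: Gödel ¬ of 0.63 = 0 (operand ≠ 0)
(¬s ∨ ¬s) = max(0, 0) = 0
((¬s ∨ ¬s) ⊃ p): 0 ≤ 0.33, so result = 1
(((¬s ∨ ¬s) ⊃ p) ∧ p) = min(1, 0.33) = 0.33
¬r: Gödel ¬ of 0.47 = 0 (operand ≠ 0)
(q ⊃ p): 0.24 ≤ 0.33, so result = 1
(¬r ∨ (q ⊃ p)) = max(0, 1) = 1
((¬r ∨ (q ⊃ p)) ∧ p) = min(1, 0.33) = 0.33
((((¬s ∨ ¬s) ⊃ p) ∧ p) ∨ ((¬r ∨ (q ⊃ p)) ∧ p)) = max(0.33, 0.33) = 0.33
(s ⊃ s): 0.63 ≤ 0.63, so result = 1
(((((¬s ∨ ¬s) ⊃ p) ∧ p) ∨ ((¬r ∨ (q ⊃ p)) ∧ p)) ∧ (s ⊃ s)) = min(0.33, 1) = 0.33

0.33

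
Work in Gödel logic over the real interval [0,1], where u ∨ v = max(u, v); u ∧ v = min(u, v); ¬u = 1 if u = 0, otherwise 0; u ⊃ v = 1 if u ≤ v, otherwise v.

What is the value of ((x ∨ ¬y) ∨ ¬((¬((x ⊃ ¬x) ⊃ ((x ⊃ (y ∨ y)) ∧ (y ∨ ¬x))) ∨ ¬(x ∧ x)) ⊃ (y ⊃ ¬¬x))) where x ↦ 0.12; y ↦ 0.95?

0.12

¬y: Gödel ¬ of 0.95 = 0 (operand ≠ 0)
(x ∨ ¬y) = max(0.12, 0) = 0.12
¬x: Gödel ¬ of 0.12 = 0 (operand ≠ 0)
(x ⊃ ¬x): 0.12 > 0, so result = 0
(y ∨ y) = max(0.95, 0.95) = 0.95
(x ⊃ (y ∨ y)): 0.12 ≤ 0.95, so result = 1
¬x: Gödel ¬ of 0.12 = 0 (operand ≠ 0)
(y ∨ ¬x) = max(0.95, 0) = 0.95
((x ⊃ (y ∨ y)) ∧ (y ∨ ¬x)) = min(1, 0.95) = 0.95
((x ⊃ ¬x) ⊃ ((x ⊃ (y ∨ y)) ∧ (y ∨ ¬x))): 0 ≤ 0.95, so result = 1
¬((x ⊃ ¬x) ⊃ ((x ⊃ (y ∨ y)) ∧ (y ∨ ¬x))): Gödel ¬ of 1 = 0 (operand ≠ 0)
(x ∧ x) = min(0.12, 0.12) = 0.12
¬(x ∧ x): Gödel ¬ of 0.12 = 0 (operand ≠ 0)
(¬((x ⊃ ¬x) ⊃ ((x ⊃ (y ∨ y)) ∧ (y ∨ ¬x))) ∨ ¬(x ∧ x)) = max(0, 0) = 0
¬x: Gödel ¬ of 0.12 = 0 (operand ≠ 0)
¬¬x: Gödel ¬ of 0 = 1 (operand is 0)
(y ⊃ ¬¬x): 0.95 ≤ 1, so result = 1
((¬((x ⊃ ¬x) ⊃ ((x ⊃ (y ∨ y)) ∧ (y ∨ ¬x))) ∨ ¬(x ∧ x)) ⊃ (y ⊃ ¬¬x)): 0 ≤ 1, so result = 1
¬((¬((x ⊃ ¬x) ⊃ ((x ⊃ (y ∨ y)) ∧ (y ∨ ¬x))) ∨ ¬(x ∧ x)) ⊃ (y ⊃ ¬¬x)): Gödel ¬ of 1 = 0 (operand ≠ 0)
((x ∨ ¬y) ∨ ¬((¬((x ⊃ ¬x) ⊃ ((x ⊃ (y ∨ y)) ∧ (y ∨ ¬x))) ∨ ¬(x ∧ x)) ⊃ (y ⊃ ¬¬x))) = max(0.12, 0) = 0.12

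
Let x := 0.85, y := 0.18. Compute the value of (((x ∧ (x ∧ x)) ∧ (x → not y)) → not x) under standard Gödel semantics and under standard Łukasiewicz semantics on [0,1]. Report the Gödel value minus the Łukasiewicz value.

Gödel evaluation:
  (x ∧ x) = min(0.85, 0.85) = 0.85
  (x ∧ (x ∧ x)) = min(0.85, 0.85) = 0.85
  not y: Gödel ¬ of 0.18 = 0 (operand ≠ 0)
  (x → not y): 0.85 > 0, so result = 0
  ((x ∧ (x ∧ x)) ∧ (x → not y)) = min(0.85, 0) = 0
  not x: Gödel ¬ of 0.85 = 0 (operand ≠ 0)
  (((x ∧ (x ∧ x)) ∧ (x → not y)) → not x): 0 ≤ 0, so result = 1
  Gödel value = 1
Łukasiewicz evaluation:
  (x ∧ x) = min(0.85, 0.85) = 0.85
  (x ∧ (x ∧ x)) = min(0.85, 0.85) = 0.85
  not y: Łukasiewicz ¬ gives 1 − 0.18 = 0.82
  (x → not y): min(1, 1 − 0.85 + 0.82) = 0.97
  ((x ∧ (x ∧ x)) ∧ (x → not y)) = min(0.85, 0.97) = 0.85
  not x: Łukasiewicz ¬ gives 1 − 0.85 = 0.15
  (((x ∧ (x ∧ x)) ∧ (x → not y)) → not x): min(1, 1 − 0.85 + 0.15) = 0.3
  Łukasiewicz value = 0.3
Difference: 1 − 0.3 = 0.70

0.70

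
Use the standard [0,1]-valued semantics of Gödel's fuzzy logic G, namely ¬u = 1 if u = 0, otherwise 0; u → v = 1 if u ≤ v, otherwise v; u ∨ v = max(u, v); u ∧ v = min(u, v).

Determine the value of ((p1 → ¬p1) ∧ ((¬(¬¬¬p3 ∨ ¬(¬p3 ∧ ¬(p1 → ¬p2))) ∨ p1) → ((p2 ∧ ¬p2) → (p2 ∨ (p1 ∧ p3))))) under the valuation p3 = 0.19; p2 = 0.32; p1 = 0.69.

0.00

¬p1: Gödel ¬ of 0.69 = 0 (operand ≠ 0)
(p1 → ¬p1): 0.69 > 0, so result = 0
¬p3: Gödel ¬ of 0.19 = 0 (operand ≠ 0)
¬¬p3: Gödel ¬ of 0 = 1 (operand is 0)
¬¬¬p3: Gödel ¬ of 1 = 0 (operand ≠ 0)
¬p3: Gödel ¬ of 0.19 = 0 (operand ≠ 0)
¬p2: Gödel ¬ of 0.32 = 0 (operand ≠ 0)
(p1 → ¬p2): 0.69 > 0, so result = 0
¬(p1 → ¬p2): Gödel ¬ of 0 = 1 (operand is 0)
(¬p3 ∧ ¬(p1 → ¬p2)) = min(0, 1) = 0
¬(¬p3 ∧ ¬(p1 → ¬p2)): Gödel ¬ of 0 = 1 (operand is 0)
(¬¬¬p3 ∨ ¬(¬p3 ∧ ¬(p1 → ¬p2))) = max(0, 1) = 1
¬(¬¬¬p3 ∨ ¬(¬p3 ∧ ¬(p1 → ¬p2))): Gödel ¬ of 1 = 0 (operand ≠ 0)
(¬(¬¬¬p3 ∨ ¬(¬p3 ∧ ¬(p1 → ¬p2))) ∨ p1) = max(0, 0.69) = 0.69
¬p2: Gödel ¬ of 0.32 = 0 (operand ≠ 0)
(p2 ∧ ¬p2) = min(0.32, 0) = 0
(p1 ∧ p3) = min(0.69, 0.19) = 0.19
(p2 ∨ (p1 ∧ p3)) = max(0.32, 0.19) = 0.32
((p2 ∧ ¬p2) → (p2 ∨ (p1 ∧ p3))): 0 ≤ 0.32, so result = 1
((¬(¬¬¬p3 ∨ ¬(¬p3 ∧ ¬(p1 → ¬p2))) ∨ p1) → ((p2 ∧ ¬p2) → (p2 ∨ (p1 ∧ p3)))): 0.69 ≤ 1, so result = 1
((p1 → ¬p1) ∧ ((¬(¬¬¬p3 ∨ ¬(¬p3 ∧ ¬(p1 → ¬p2))) ∨ p1) → ((p2 ∧ ¬p2) → (p2 ∨ (p1 ∧ p3))))) = min(0, 1) = 0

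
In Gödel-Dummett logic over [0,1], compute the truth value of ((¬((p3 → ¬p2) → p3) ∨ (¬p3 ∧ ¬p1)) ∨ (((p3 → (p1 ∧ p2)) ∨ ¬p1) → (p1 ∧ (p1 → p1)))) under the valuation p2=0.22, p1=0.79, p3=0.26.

¬p2: Gödel ¬ of 0.22 = 0 (operand ≠ 0)
(p3 → ¬p2): 0.26 > 0, so result = 0
((p3 → ¬p2) → p3): 0 ≤ 0.26, so result = 1
¬((p3 → ¬p2) → p3): Gödel ¬ of 1 = 0 (operand ≠ 0)
¬p3: Gödel ¬ of 0.26 = 0 (operand ≠ 0)
¬p1: Gödel ¬ of 0.79 = 0 (operand ≠ 0)
(¬p3 ∧ ¬p1) = min(0, 0) = 0
(¬((p3 → ¬p2) → p3) ∨ (¬p3 ∧ ¬p1)) = max(0, 0) = 0
(p1 ∧ p2) = min(0.79, 0.22) = 0.22
(p3 → (p1 ∧ p2)): 0.26 > 0.22, so result = 0.22
¬p1: Gödel ¬ of 0.79 = 0 (operand ≠ 0)
((p3 → (p1 ∧ p2)) ∨ ¬p1) = max(0.22, 0) = 0.22
(p1 → p1): 0.79 ≤ 0.79, so result = 1
(p1 ∧ (p1 → p1)) = min(0.79, 1) = 0.79
(((p3 → (p1 ∧ p2)) ∨ ¬p1) → (p1 ∧ (p1 → p1))): 0.22 ≤ 0.79, so result = 1
((¬((p3 → ¬p2) → p3) ∨ (¬p3 ∧ ¬p1)) ∨ (((p3 → (p1 ∧ p2)) ∨ ¬p1) → (p1 ∧ (p1 → p1)))) = max(0, 1) = 1

1.00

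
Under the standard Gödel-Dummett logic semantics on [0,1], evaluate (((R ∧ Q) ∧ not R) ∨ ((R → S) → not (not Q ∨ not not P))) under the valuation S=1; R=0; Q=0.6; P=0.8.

(R ∧ Q) = min(0, 0.6) = 0
not R: Gödel ¬ of 0 = 1 (operand is 0)
((R ∧ Q) ∧ not R) = min(0, 1) = 0
(R → S): 0 ≤ 1, so result = 1
not Q: Gödel ¬ of 0.6 = 0 (operand ≠ 0)
not P: Gödel ¬ of 0.8 = 0 (operand ≠ 0)
not not P: Gödel ¬ of 0 = 1 (operand is 0)
(not Q ∨ not not P) = max(0, 1) = 1
not (not Q ∨ not not P): Gödel ¬ of 1 = 0 (operand ≠ 0)
((R → S) → not (not Q ∨ not not P)): 1 > 0, so result = 0
(((R ∧ Q) ∧ not R) ∨ ((R → S) → not (not Q ∨ not not P))) = max(0, 0) = 0

0.00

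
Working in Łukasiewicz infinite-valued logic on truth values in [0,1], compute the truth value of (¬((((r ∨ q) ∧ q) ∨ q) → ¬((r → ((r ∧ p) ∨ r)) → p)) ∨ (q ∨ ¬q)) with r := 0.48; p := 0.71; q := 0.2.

(r ∨ q) = max(0.48, 0.2) = 0.48
((r ∨ q) ∧ q) = min(0.48, 0.2) = 0.2
(((r ∨ q) ∧ q) ∨ q) = max(0.2, 0.2) = 0.2
(r ∧ p) = min(0.48, 0.71) = 0.48
((r ∧ p) ∨ r) = max(0.48, 0.48) = 0.48
(r → ((r ∧ p) ∨ r)): min(1, 1 − 0.48 + 0.48) = 1
((r → ((r ∧ p) ∨ r)) → p): min(1, 1 − 1 + 0.71) = 0.71
¬((r → ((r ∧ p) ∨ r)) → p): Łukasiewicz ¬ gives 1 − 0.71 = 0.29
((((r ∨ q) ∧ q) ∨ q) → ¬((r → ((r ∧ p) ∨ r)) → p)): min(1, 1 − 0.2 + 0.29) = 1
¬((((r ∨ q) ∧ q) ∨ q) → ¬((r → ((r ∧ p) ∨ r)) → p)): Łukasiewicz ¬ gives 1 − 1 = 0
¬q: Łukasiewicz ¬ gives 1 − 0.2 = 0.8
(q ∨ ¬q) = max(0.2, 0.8) = 0.8
(¬((((r ∨ q) ∧ q) ∨ q) → ¬((r → ((r ∧ p) ∨ r)) → p)) ∨ (q ∨ ¬q)) = max(0, 0.8) = 0.8

0.80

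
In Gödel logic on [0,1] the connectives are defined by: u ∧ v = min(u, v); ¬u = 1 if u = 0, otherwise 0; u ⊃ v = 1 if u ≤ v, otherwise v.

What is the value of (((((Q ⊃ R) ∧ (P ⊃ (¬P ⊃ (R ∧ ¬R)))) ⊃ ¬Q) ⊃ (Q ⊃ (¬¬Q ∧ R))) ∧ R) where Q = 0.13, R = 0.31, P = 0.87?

0.31

(Q ⊃ R): 0.13 ≤ 0.31, so result = 1
¬P: Gödel ¬ of 0.87 = 0 (operand ≠ 0)
¬R: Gödel ¬ of 0.31 = 0 (operand ≠ 0)
(R ∧ ¬R) = min(0.31, 0) = 0
(¬P ⊃ (R ∧ ¬R)): 0 ≤ 0, so result = 1
(P ⊃ (¬P ⊃ (R ∧ ¬R))): 0.87 ≤ 1, so result = 1
((Q ⊃ R) ∧ (P ⊃ (¬P ⊃ (R ∧ ¬R)))) = min(1, 1) = 1
¬Q: Gödel ¬ of 0.13 = 0 (operand ≠ 0)
(((Q ⊃ R) ∧ (P ⊃ (¬P ⊃ (R ∧ ¬R)))) ⊃ ¬Q): 1 > 0, so result = 0
¬Q: Gödel ¬ of 0.13 = 0 (operand ≠ 0)
¬¬Q: Gödel ¬ of 0 = 1 (operand is 0)
(¬¬Q ∧ R) = min(1, 0.31) = 0.31
(Q ⊃ (¬¬Q ∧ R)): 0.13 ≤ 0.31, so result = 1
((((Q ⊃ R) ∧ (P ⊃ (¬P ⊃ (R ∧ ¬R)))) ⊃ ¬Q) ⊃ (Q ⊃ (¬¬Q ∧ R))): 0 ≤ 1, so result = 1
(((((Q ⊃ R) ∧ (P ⊃ (¬P ⊃ (R ∧ ¬R)))) ⊃ ¬Q) ⊃ (Q ⊃ (¬¬Q ∧ R))) ∧ R) = min(1, 0.31) = 0.31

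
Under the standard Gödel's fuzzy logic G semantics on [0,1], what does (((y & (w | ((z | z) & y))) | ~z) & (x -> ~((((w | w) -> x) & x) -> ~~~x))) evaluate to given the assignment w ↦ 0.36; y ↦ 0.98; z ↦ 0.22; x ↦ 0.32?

0.36

(z | z) = max(0.22, 0.22) = 0.22
((z | z) & y) = min(0.22, 0.98) = 0.22
(w | ((z | z) & y)) = max(0.36, 0.22) = 0.36
(y & (w | ((z | z) & y))) = min(0.98, 0.36) = 0.36
~z: Gödel ¬ of 0.22 = 0 (operand ≠ 0)
((y & (w | ((z | z) & y))) | ~z) = max(0.36, 0) = 0.36
(w | w) = max(0.36, 0.36) = 0.36
((w | w) -> x): 0.36 > 0.32, so result = 0.32
(((w | w) -> x) & x) = min(0.32, 0.32) = 0.32
~x: Gödel ¬ of 0.32 = 0 (operand ≠ 0)
~~x: Gödel ¬ of 0 = 1 (operand is 0)
~~~x: Gödel ¬ of 1 = 0 (operand ≠ 0)
((((w | w) -> x) & x) -> ~~~x): 0.32 > 0, so result = 0
~((((w | w) -> x) & x) -> ~~~x): Gödel ¬ of 0 = 1 (operand is 0)
(x -> ~((((w | w) -> x) & x) -> ~~~x)): 0.32 ≤ 1, so result = 1
(((y & (w | ((z | z) & y))) | ~z) & (x -> ~((((w | w) -> x) & x) -> ~~~x))) = min(0.36, 1) = 0.36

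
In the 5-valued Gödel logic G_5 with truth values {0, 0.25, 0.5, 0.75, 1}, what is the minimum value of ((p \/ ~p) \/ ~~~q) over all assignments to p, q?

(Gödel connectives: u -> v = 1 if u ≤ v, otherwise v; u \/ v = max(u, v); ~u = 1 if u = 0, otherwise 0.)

0.25

The minimum is attained at p = 0.25, q = 0.25:
  ~p: Gödel ¬ of 0.25 = 0 (operand ≠ 0)
  (p \/ ~p) = max(0.25, 0) = 0.25
  ~q: Gödel ¬ of 0.25 = 0 (operand ≠ 0)
  ~~q: Gödel ¬ of 0 = 1 (operand is 0)
  ~~~q: Gödel ¬ of 1 = 0 (operand ≠ 0)
  ((p \/ ~p) \/ ~~~q) = max(0.25, 0) = 0.25
Checking all 25 assignments confirms none give a value below 0.25.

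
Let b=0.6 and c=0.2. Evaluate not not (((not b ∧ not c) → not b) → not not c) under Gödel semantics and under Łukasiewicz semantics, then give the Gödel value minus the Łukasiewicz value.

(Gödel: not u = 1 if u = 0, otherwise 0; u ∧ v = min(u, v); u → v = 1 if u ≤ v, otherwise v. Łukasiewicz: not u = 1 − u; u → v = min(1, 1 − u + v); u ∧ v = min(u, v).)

0.80

Gödel evaluation:
  not b: Gödel ¬ of 0.6 = 0 (operand ≠ 0)
  not c: Gödel ¬ of 0.2 = 0 (operand ≠ 0)
  (not b ∧ not c) = min(0, 0) = 0
  not b: Gödel ¬ of 0.6 = 0 (operand ≠ 0)
  ((not b ∧ not c) → not b): 0 ≤ 0, so result = 1
  not c: Gödel ¬ of 0.2 = 0 (operand ≠ 0)
  not not c: Gödel ¬ of 0 = 1 (operand is 0)
  (((not b ∧ not c) → not b) → not not c): 1 ≤ 1, so result = 1
  not (((not b ∧ not c) → not b) → not not c): Gödel ¬ of 1 = 0 (operand ≠ 0)
  not not (((not b ∧ not c) → not b) → not not c): Gödel ¬ of 0 = 1 (operand is 0)
  Gödel value = 1
Łukasiewicz evaluation:
  not b: Łukasiewicz ¬ gives 1 − 0.6 = 0.4
  not c: Łukasiewicz ¬ gives 1 − 0.2 = 0.8
  (not b ∧ not c) = min(0.4, 0.8) = 0.4
  not b: Łukasiewicz ¬ gives 1 − 0.6 = 0.4
  ((not b ∧ not c) → not b): min(1, 1 − 0.4 + 0.4) = 1
  not c: Łukasiewicz ¬ gives 1 − 0.2 = 0.8
  not not c: Łukasiewicz ¬ gives 1 − 0.8 = 0.2
  (((not b ∧ not c) → not b) → not not c): min(1, 1 − 1 + 0.2) = 0.2
  not (((not b ∧ not c) → not b) → not not c): Łukasiewicz ¬ gives 1 − 0.2 = 0.8
  not not (((not b ∧ not c) → not b) → not not c): Łukasiewicz ¬ gives 1 − 0.8 = 0.2
  Łukasiewicz value = 0.2
Difference: 1 − 0.2 = 0.80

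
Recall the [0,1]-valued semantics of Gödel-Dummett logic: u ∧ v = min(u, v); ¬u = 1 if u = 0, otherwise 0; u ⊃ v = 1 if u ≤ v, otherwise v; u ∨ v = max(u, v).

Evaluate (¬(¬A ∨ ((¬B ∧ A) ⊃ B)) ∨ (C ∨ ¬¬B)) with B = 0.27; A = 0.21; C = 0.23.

1.00

¬A: Gödel ¬ of 0.21 = 0 (operand ≠ 0)
¬B: Gödel ¬ of 0.27 = 0 (operand ≠ 0)
(¬B ∧ A) = min(0, 0.21) = 0
((¬B ∧ A) ⊃ B): 0 ≤ 0.27, so result = 1
(¬A ∨ ((¬B ∧ A) ⊃ B)) = max(0, 1) = 1
¬(¬A ∨ ((¬B ∧ A) ⊃ B)): Gödel ¬ of 1 = 0 (operand ≠ 0)
¬B: Gödel ¬ of 0.27 = 0 (operand ≠ 0)
¬¬B: Gödel ¬ of 0 = 1 (operand is 0)
(C ∨ ¬¬B) = max(0.23, 1) = 1
(¬(¬A ∨ ((¬B ∧ A) ⊃ B)) ∨ (C ∨ ¬¬B)) = max(0, 1) = 1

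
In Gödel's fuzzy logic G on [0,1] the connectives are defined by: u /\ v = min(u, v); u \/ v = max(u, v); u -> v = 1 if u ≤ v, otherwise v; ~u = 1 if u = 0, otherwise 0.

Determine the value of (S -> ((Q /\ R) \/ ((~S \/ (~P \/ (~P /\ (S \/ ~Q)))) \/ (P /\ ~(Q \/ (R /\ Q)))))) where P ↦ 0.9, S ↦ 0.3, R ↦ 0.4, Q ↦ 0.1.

0.10

(Q /\ R) = min(0.1, 0.4) = 0.1
~S: Gödel ¬ of 0.3 = 0 (operand ≠ 0)
~P: Gödel ¬ of 0.9 = 0 (operand ≠ 0)
~P: Gödel ¬ of 0.9 = 0 (operand ≠ 0)
~Q: Gödel ¬ of 0.1 = 0 (operand ≠ 0)
(S \/ ~Q) = max(0.3, 0) = 0.3
(~P /\ (S \/ ~Q)) = min(0, 0.3) = 0
(~P \/ (~P /\ (S \/ ~Q))) = max(0, 0) = 0
(~S \/ (~P \/ (~P /\ (S \/ ~Q)))) = max(0, 0) = 0
(R /\ Q) = min(0.4, 0.1) = 0.1
(Q \/ (R /\ Q)) = max(0.1, 0.1) = 0.1
~(Q \/ (R /\ Q)): Gödel ¬ of 0.1 = 0 (operand ≠ 0)
(P /\ ~(Q \/ (R /\ Q))) = min(0.9, 0) = 0
((~S \/ (~P \/ (~P /\ (S \/ ~Q)))) \/ (P /\ ~(Q \/ (R /\ Q)))) = max(0, 0) = 0
((Q /\ R) \/ ((~S \/ (~P \/ (~P /\ (S \/ ~Q)))) \/ (P /\ ~(Q \/ (R /\ Q))))) = max(0.1, 0) = 0.1
(S -> ((Q /\ R) \/ ((~S \/ (~P \/ (~P /\ (S \/ ~Q)))) \/ (P /\ ~(Q \/ (R /\ Q)))))): 0.3 > 0.1, so result = 0.1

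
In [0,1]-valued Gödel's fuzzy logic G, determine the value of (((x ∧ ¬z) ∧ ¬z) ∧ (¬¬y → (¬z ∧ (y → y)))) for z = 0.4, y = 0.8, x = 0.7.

0.00

¬z: Gödel ¬ of 0.4 = 0 (operand ≠ 0)
(x ∧ ¬z) = min(0.7, 0) = 0
¬z: Gödel ¬ of 0.4 = 0 (operand ≠ 0)
((x ∧ ¬z) ∧ ¬z) = min(0, 0) = 0
¬y: Gödel ¬ of 0.8 = 0 (operand ≠ 0)
¬¬y: Gödel ¬ of 0 = 1 (operand is 0)
¬z: Gödel ¬ of 0.4 = 0 (operand ≠ 0)
(y → y): 0.8 ≤ 0.8, so result = 1
(¬z ∧ (y → y)) = min(0, 1) = 0
(¬¬y → (¬z ∧ (y → y))): 1 > 0, so result = 0
(((x ∧ ¬z) ∧ ¬z) ∧ (¬¬y → (¬z ∧ (y → y)))) = min(0, 0) = 0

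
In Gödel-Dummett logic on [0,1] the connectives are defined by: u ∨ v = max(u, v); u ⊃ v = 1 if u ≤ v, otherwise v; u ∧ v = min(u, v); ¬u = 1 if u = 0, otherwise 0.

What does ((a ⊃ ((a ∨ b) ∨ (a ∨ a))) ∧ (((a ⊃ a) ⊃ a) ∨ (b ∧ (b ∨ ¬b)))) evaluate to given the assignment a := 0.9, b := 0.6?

(a ∨ b) = max(0.9, 0.6) = 0.9
(a ∨ a) = max(0.9, 0.9) = 0.9
((a ∨ b) ∨ (a ∨ a)) = max(0.9, 0.9) = 0.9
(a ⊃ ((a ∨ b) ∨ (a ∨ a))): 0.9 ≤ 0.9, so result = 1
(a ⊃ a): 0.9 ≤ 0.9, so result = 1
((a ⊃ a) ⊃ a): 1 > 0.9, so result = 0.9
¬b: Gödel ¬ of 0.6 = 0 (operand ≠ 0)
(b ∨ ¬b) = max(0.6, 0) = 0.6
(b ∧ (b ∨ ¬b)) = min(0.6, 0.6) = 0.6
(((a ⊃ a) ⊃ a) ∨ (b ∧ (b ∨ ¬b))) = max(0.9, 0.6) = 0.9
((a ⊃ ((a ∨ b) ∨ (a ∨ a))) ∧ (((a ⊃ a) ⊃ a) ∨ (b ∧ (b ∨ ¬b)))) = min(1, 0.9) = 0.9

0.90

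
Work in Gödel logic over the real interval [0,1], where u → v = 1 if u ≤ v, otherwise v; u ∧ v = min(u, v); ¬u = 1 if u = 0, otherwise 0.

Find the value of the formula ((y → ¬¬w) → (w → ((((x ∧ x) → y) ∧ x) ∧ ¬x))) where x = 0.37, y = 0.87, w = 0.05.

0.00

¬w: Gödel ¬ of 0.05 = 0 (operand ≠ 0)
¬¬w: Gödel ¬ of 0 = 1 (operand is 0)
(y → ¬¬w): 0.87 ≤ 1, so result = 1
(x ∧ x) = min(0.37, 0.37) = 0.37
((x ∧ x) → y): 0.37 ≤ 0.87, so result = 1
(((x ∧ x) → y) ∧ x) = min(1, 0.37) = 0.37
¬x: Gödel ¬ of 0.37 = 0 (operand ≠ 0)
((((x ∧ x) → y) ∧ x) ∧ ¬x) = min(0.37, 0) = 0
(w → ((((x ∧ x) → y) ∧ x) ∧ ¬x)): 0.05 > 0, so result = 0
((y → ¬¬w) → (w → ((((x ∧ x) → y) ∧ x) ∧ ¬x))): 1 > 0, so result = 0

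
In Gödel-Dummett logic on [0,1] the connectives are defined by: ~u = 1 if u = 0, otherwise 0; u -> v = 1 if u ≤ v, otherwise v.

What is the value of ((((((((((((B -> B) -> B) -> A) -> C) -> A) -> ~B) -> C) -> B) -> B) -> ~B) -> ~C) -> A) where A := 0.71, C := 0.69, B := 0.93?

(B -> B): 0.93 ≤ 0.93, so result = 1
((B -> B) -> B): 1 > 0.93, so result = 0.93
(((B -> B) -> B) -> A): 0.93 > 0.71, so result = 0.71
((((B -> B) -> B) -> A) -> C): 0.71 > 0.69, so result = 0.69
(((((B -> B) -> B) -> A) -> C) -> A): 0.69 ≤ 0.71, so result = 1
~B: Gödel ¬ of 0.93 = 0 (operand ≠ 0)
((((((B -> B) -> B) -> A) -> C) -> A) -> ~B): 1 > 0, so result = 0
(((((((B -> B) -> B) -> A) -> C) -> A) -> ~B) -> C): 0 ≤ 0.69, so result = 1
((((((((B -> B) -> B) -> A) -> C) -> A) -> ~B) -> C) -> B): 1 > 0.93, so result = 0.93
(((((((((B -> B) -> B) -> A) -> C) -> A) -> ~B) -> C) -> B) -> B): 0.93 ≤ 0.93, so result = 1
~B: Gödel ¬ of 0.93 = 0 (operand ≠ 0)
((((((((((B -> B) -> B) -> A) -> C) -> A) -> ~B) -> C) -> B) -> B) -> ~B): 1 > 0, so result = 0
~C: Gödel ¬ of 0.69 = 0 (operand ≠ 0)
(((((((((((B -> B) -> B) -> A) -> C) -> A) -> ~B) -> C) -> B) -> B) -> ~B) -> ~C): 0 ≤ 0, so result = 1
((((((((((((B -> B) -> B) -> A) -> C) -> A) -> ~B) -> C) -> B) -> B) -> ~B) -> ~C) -> A): 1 > 0.71, so result = 0.71

0.71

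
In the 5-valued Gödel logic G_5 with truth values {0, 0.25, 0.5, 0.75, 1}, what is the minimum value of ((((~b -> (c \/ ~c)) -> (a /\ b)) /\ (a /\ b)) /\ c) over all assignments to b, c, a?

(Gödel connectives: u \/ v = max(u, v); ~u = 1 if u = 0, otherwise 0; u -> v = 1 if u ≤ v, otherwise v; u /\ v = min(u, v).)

0.00

The minimum is attained at b = 0, c = 0, a = 0:
  ~b: Gödel ¬ of 0 = 1 (operand is 0)
  ~c: Gödel ¬ of 0 = 1 (operand is 0)
  (c \/ ~c) = max(0, 1) = 1
  (~b -> (c \/ ~c)): 1 ≤ 1, so result = 1
  (a /\ b) = min(0, 0) = 0
  ((~b -> (c \/ ~c)) -> (a /\ b)): 1 > 0, so result = 0
  (a /\ b) = min(0, 0) = 0
  (((~b -> (c \/ ~c)) -> (a /\ b)) /\ (a /\ b)) = min(0, 0) = 0
  ((((~b -> (c \/ ~c)) -> (a /\ b)) /\ (a /\ b)) /\ c) = min(0, 0) = 0
Checking all 125 assignments confirms none give a value below 0.00.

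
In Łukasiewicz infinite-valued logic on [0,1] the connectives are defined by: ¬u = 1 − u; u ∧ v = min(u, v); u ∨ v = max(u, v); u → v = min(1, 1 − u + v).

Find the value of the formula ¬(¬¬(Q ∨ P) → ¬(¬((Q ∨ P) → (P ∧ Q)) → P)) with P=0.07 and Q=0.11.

0.11

(Q ∨ P) = max(0.11, 0.07) = 0.11
¬(Q ∨ P): Łukasiewicz ¬ gives 1 − 0.11 = 0.89
¬¬(Q ∨ P): Łukasiewicz ¬ gives 1 − 0.89 = 0.11
(Q ∨ P) = max(0.11, 0.07) = 0.11
(P ∧ Q) = min(0.07, 0.11) = 0.07
((Q ∨ P) → (P ∧ Q)): min(1, 1 − 0.11 + 0.07) = 0.96
¬((Q ∨ P) → (P ∧ Q)): Łukasiewicz ¬ gives 1 − 0.96 = 0.04
(¬((Q ∨ P) → (P ∧ Q)) → P): min(1, 1 − 0.04 + 0.07) = 1
¬(¬((Q ∨ P) → (P ∧ Q)) → P): Łukasiewicz ¬ gives 1 − 1 = 0
(¬¬(Q ∨ P) → ¬(¬((Q ∨ P) → (P ∧ Q)) → P)): min(1, 1 − 0.11 + 0) = 0.89
¬(¬¬(Q ∨ P) → ¬(¬((Q ∨ P) → (P ∧ Q)) → P)): Łukasiewicz ¬ gives 1 − 0.89 = 0.11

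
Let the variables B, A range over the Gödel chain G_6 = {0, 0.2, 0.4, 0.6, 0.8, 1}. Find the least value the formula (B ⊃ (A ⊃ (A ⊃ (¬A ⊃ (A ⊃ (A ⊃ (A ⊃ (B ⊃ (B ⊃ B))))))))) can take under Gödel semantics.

Every assignment gives 1. For instance at B = 0, A = 0:
  ¬A: Gödel ¬ of 0 = 1 (operand is 0)
  (B ⊃ B): 0 ≤ 0, so result = 1
  (B ⊃ (B ⊃ B)): 0 ≤ 1, so result = 1
  (A ⊃ (B ⊃ (B ⊃ B))): 0 ≤ 1, so result = 1
  (A ⊃ (A ⊃ (B ⊃ (B ⊃ B)))): 0 ≤ 1, so result = 1
  (A ⊃ (A ⊃ (A ⊃ (B ⊃ (B ⊃ B))))): 0 ≤ 1, so result = 1
  (¬A ⊃ (A ⊃ (A ⊃ (A ⊃ (B ⊃ (B ⊃ B)))))): 1 ≤ 1, so result = 1
  (A ⊃ (¬A ⊃ (A ⊃ (A ⊃ (A ⊃ (B ⊃ (B ⊃ B))))))): 0 ≤ 1, so result = 1
  (A ⊃ (A ⊃ (¬A ⊃ (A ⊃ (A ⊃ (A ⊃ (B ⊃ (B ⊃ B)))))))): 0 ≤ 1, so result = 1
  (B ⊃ (A ⊃ (A ⊃ (¬A ⊃ (A ⊃ (A ⊃ (A ⊃ (B ⊃ (B ⊃ B))))))))): 0 ≤ 1, so result = 1
All 36 assignments give value 1 — the formula is a G_6-tautology.

1.00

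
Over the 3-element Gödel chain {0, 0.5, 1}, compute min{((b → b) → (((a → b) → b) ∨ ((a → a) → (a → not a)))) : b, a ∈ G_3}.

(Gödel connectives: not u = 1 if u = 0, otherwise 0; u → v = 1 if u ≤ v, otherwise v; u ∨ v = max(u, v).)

0.50

The minimum is attained at b = 0.5, a = 0.5:
  (b → b): 0.5 ≤ 0.5, so result = 1
  (a → b): 0.5 ≤ 0.5, so result = 1
  ((a → b) → b): 1 > 0.5, so result = 0.5
  (a → a): 0.5 ≤ 0.5, so result = 1
  not a: Gödel ¬ of 0.5 = 0 (operand ≠ 0)
  (a → not a): 0.5 > 0, so result = 0
  ((a → a) → (a → not a)): 1 > 0, so result = 0
  (((a → b) → b) ∨ ((a → a) → (a → not a))) = max(0.5, 0) = 0.5
  ((b → b) → (((a → b) → b) ∨ ((a → a) → (a → not a)))): 1 > 0.5, so result = 0.5
Checking all 9 assignments confirms none give a value below 0.50.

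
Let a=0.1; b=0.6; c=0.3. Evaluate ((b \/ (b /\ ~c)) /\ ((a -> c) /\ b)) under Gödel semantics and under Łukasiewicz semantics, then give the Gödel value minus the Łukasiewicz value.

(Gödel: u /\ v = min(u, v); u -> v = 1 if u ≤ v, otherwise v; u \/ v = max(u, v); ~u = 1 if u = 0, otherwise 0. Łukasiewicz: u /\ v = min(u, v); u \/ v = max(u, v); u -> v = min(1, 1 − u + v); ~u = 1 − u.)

0.00

Gödel evaluation:
  ~c: Gödel ¬ of 0.3 = 0 (operand ≠ 0)
  (b /\ ~c) = min(0.6, 0) = 0
  (b \/ (b /\ ~c)) = max(0.6, 0) = 0.6
  (a -> c): 0.1 ≤ 0.3, so result = 1
  ((a -> c) /\ b) = min(1, 0.6) = 0.6
  ((b \/ (b /\ ~c)) /\ ((a -> c) /\ b)) = min(0.6, 0.6) = 0.6
  Gödel value = 0.6
Łukasiewicz evaluation:
  ~c: Łukasiewicz ¬ gives 1 − 0.3 = 0.7
  (b /\ ~c) = min(0.6, 0.7) = 0.6
  (b \/ (b /\ ~c)) = max(0.6, 0.6) = 0.6
  (a -> c): min(1, 1 − 0.1 + 0.3) = 1
  ((a -> c) /\ b) = min(1, 0.6) = 0.6
  ((b \/ (b /\ ~c)) /\ ((a -> c) /\ b)) = min(0.6, 0.6) = 0.6
  Łukasiewicz value = 0.6
Difference: 0.6 − 0.6 = 0.00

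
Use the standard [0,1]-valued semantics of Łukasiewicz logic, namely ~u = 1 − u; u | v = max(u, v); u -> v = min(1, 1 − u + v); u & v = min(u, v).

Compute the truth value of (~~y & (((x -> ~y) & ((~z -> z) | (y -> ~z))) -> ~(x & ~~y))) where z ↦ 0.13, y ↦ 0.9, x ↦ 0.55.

~y: Łukasiewicz ¬ gives 1 − 0.9 = 0.1
~~y: Łukasiewicz ¬ gives 1 − 0.1 = 0.9
~y: Łukasiewicz ¬ gives 1 − 0.9 = 0.1
(x -> ~y): min(1, 1 − 0.55 + 0.1) = 0.55
~z: Łukasiewicz ¬ gives 1 − 0.13 = 0.87
(~z -> z): min(1, 1 − 0.87 + 0.13) = 0.26
~z: Łukasiewicz ¬ gives 1 − 0.13 = 0.87
(y -> ~z): min(1, 1 − 0.9 + 0.87) = 0.97
((~z -> z) | (y -> ~z)) = max(0.26, 0.97) = 0.97
((x -> ~y) & ((~z -> z) | (y -> ~z))) = min(0.55, 0.97) = 0.55
~y: Łukasiewicz ¬ gives 1 − 0.9 = 0.1
~~y: Łukasiewicz ¬ gives 1 − 0.1 = 0.9
(x & ~~y) = min(0.55, 0.9) = 0.55
~(x & ~~y): Łukasiewicz ¬ gives 1 − 0.55 = 0.45
(((x -> ~y) & ((~z -> z) | (y -> ~z))) -> ~(x & ~~y)): min(1, 1 − 0.55 + 0.45) = 0.9
(~~y & (((x -> ~y) & ((~z -> z) | (y -> ~z))) -> ~(x & ~~y))) = min(0.9, 0.9) = 0.9

0.90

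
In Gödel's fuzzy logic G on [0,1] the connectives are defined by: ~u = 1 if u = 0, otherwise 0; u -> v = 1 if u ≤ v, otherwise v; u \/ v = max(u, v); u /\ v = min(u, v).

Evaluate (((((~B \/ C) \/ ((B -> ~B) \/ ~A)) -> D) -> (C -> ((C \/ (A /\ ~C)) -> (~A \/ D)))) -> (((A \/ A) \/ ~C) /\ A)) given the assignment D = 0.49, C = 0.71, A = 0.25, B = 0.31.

0.25

~B: Gödel ¬ of 0.31 = 0 (operand ≠ 0)
(~B \/ C) = max(0, 0.71) = 0.71
~B: Gödel ¬ of 0.31 = 0 (operand ≠ 0)
(B -> ~B): 0.31 > 0, so result = 0
~A: Gödel ¬ of 0.25 = 0 (operand ≠ 0)
((B -> ~B) \/ ~A) = max(0, 0) = 0
((~B \/ C) \/ ((B -> ~B) \/ ~A)) = max(0.71, 0) = 0.71
(((~B \/ C) \/ ((B -> ~B) \/ ~A)) -> D): 0.71 > 0.49, so result = 0.49
~C: Gödel ¬ of 0.71 = 0 (operand ≠ 0)
(A /\ ~C) = min(0.25, 0) = 0
(C \/ (A /\ ~C)) = max(0.71, 0) = 0.71
~A: Gödel ¬ of 0.25 = 0 (operand ≠ 0)
(~A \/ D) = max(0, 0.49) = 0.49
((C \/ (A /\ ~C)) -> (~A \/ D)): 0.71 > 0.49, so result = 0.49
(C -> ((C \/ (A /\ ~C)) -> (~A \/ D))): 0.71 > 0.49, so result = 0.49
((((~B \/ C) \/ ((B -> ~B) \/ ~A)) -> D) -> (C -> ((C \/ (A /\ ~C)) -> (~A \/ D)))): 0.49 ≤ 0.49, so result = 1
(A \/ A) = max(0.25, 0.25) = 0.25
~C: Gödel ¬ of 0.71 = 0 (operand ≠ 0)
((A \/ A) \/ ~C) = max(0.25, 0) = 0.25
(((A \/ A) \/ ~C) /\ A) = min(0.25, 0.25) = 0.25
(((((~B \/ C) \/ ((B -> ~B) \/ ~A)) -> D) -> (C -> ((C \/ (A /\ ~C)) -> (~A \/ D)))) -> (((A \/ A) \/ ~C) /\ A)): 1 > 0.25, so result = 0.25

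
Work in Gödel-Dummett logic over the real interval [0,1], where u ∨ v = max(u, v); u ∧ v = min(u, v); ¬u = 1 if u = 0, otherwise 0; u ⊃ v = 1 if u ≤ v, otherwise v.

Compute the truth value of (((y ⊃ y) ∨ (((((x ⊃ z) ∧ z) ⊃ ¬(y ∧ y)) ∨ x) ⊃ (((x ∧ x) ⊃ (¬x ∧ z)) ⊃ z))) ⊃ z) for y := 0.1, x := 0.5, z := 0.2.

(y ⊃ y): 0.1 ≤ 0.1, so result = 1
(x ⊃ z): 0.5 > 0.2, so result = 0.2
((x ⊃ z) ∧ z) = min(0.2, 0.2) = 0.2
(y ∧ y) = min(0.1, 0.1) = 0.1
¬(y ∧ y): Gödel ¬ of 0.1 = 0 (operand ≠ 0)
(((x ⊃ z) ∧ z) ⊃ ¬(y ∧ y)): 0.2 > 0, so result = 0
((((x ⊃ z) ∧ z) ⊃ ¬(y ∧ y)) ∨ x) = max(0, 0.5) = 0.5
(x ∧ x) = min(0.5, 0.5) = 0.5
¬x: Gödel ¬ of 0.5 = 0 (operand ≠ 0)
(¬x ∧ z) = min(0, 0.2) = 0
((x ∧ x) ⊃ (¬x ∧ z)): 0.5 > 0, so result = 0
(((x ∧ x) ⊃ (¬x ∧ z)) ⊃ z): 0 ≤ 0.2, so result = 1
(((((x ⊃ z) ∧ z) ⊃ ¬(y ∧ y)) ∨ x) ⊃ (((x ∧ x) ⊃ (¬x ∧ z)) ⊃ z)): 0.5 ≤ 1, so result = 1
((y ⊃ y) ∨ (((((x ⊃ z) ∧ z) ⊃ ¬(y ∧ y)) ∨ x) ⊃ (((x ∧ x) ⊃ (¬x ∧ z)) ⊃ z))) = max(1, 1) = 1
(((y ⊃ y) ∨ (((((x ⊃ z) ∧ z) ⊃ ¬(y ∧ y)) ∨ x) ⊃ (((x ∧ x) ⊃ (¬x ∧ z)) ⊃ z))) ⊃ z): 1 > 0.2, so result = 0.2

0.20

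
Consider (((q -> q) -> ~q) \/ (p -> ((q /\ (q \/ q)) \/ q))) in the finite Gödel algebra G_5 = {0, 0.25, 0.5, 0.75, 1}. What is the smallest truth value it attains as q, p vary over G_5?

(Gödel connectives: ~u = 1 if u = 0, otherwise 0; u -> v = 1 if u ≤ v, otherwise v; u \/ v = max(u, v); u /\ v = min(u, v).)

The minimum is attained at q = 0.25, p = 0.5:
  (q -> q): 0.25 ≤ 0.25, so result = 1
  ~q: Gödel ¬ of 0.25 = 0 (operand ≠ 0)
  ((q -> q) -> ~q): 1 > 0, so result = 0
  (q \/ q) = max(0.25, 0.25) = 0.25
  (q /\ (q \/ q)) = min(0.25, 0.25) = 0.25
  ((q /\ (q \/ q)) \/ q) = max(0.25, 0.25) = 0.25
  (p -> ((q /\ (q \/ q)) \/ q)): 0.5 > 0.25, so result = 0.25
  (((q -> q) -> ~q) \/ (p -> ((q /\ (q \/ q)) \/ q))) = max(0, 0.25) = 0.25
Checking all 25 assignments confirms none give a value below 0.25.

0.25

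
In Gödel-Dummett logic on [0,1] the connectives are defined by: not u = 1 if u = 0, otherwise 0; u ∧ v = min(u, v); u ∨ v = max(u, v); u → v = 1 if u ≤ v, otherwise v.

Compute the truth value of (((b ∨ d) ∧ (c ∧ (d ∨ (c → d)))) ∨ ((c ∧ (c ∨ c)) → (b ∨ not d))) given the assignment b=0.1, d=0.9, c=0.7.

0.70

(b ∨ d) = max(0.1, 0.9) = 0.9
(c → d): 0.7 ≤ 0.9, so result = 1
(d ∨ (c → d)) = max(0.9, 1) = 1
(c ∧ (d ∨ (c → d))) = min(0.7, 1) = 0.7
((b ∨ d) ∧ (c ∧ (d ∨ (c → d)))) = min(0.9, 0.7) = 0.7
(c ∨ c) = max(0.7, 0.7) = 0.7
(c ∧ (c ∨ c)) = min(0.7, 0.7) = 0.7
not d: Gödel ¬ of 0.9 = 0 (operand ≠ 0)
(b ∨ not d) = max(0.1, 0) = 0.1
((c ∧ (c ∨ c)) → (b ∨ not d)): 0.7 > 0.1, so result = 0.1
(((b ∨ d) ∧ (c ∧ (d ∨ (c → d)))) ∨ ((c ∧ (c ∨ c)) → (b ∨ not d))) = max(0.7, 0.1) = 0.7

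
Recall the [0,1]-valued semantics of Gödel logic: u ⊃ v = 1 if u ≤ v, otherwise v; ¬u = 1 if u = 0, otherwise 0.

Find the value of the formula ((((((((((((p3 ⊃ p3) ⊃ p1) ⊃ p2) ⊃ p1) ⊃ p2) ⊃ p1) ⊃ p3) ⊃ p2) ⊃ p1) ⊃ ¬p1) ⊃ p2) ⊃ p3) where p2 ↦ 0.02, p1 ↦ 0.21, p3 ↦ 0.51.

(p3 ⊃ p3): 0.51 ≤ 0.51, so result = 1
((p3 ⊃ p3) ⊃ p1): 1 > 0.21, so result = 0.21
(((p3 ⊃ p3) ⊃ p1) ⊃ p2): 0.21 > 0.02, so result = 0.02
((((p3 ⊃ p3) ⊃ p1) ⊃ p2) ⊃ p1): 0.02 ≤ 0.21, so result = 1
(((((p3 ⊃ p3) ⊃ p1) ⊃ p2) ⊃ p1) ⊃ p2): 1 > 0.02, so result = 0.02
((((((p3 ⊃ p3) ⊃ p1) ⊃ p2) ⊃ p1) ⊃ p2) ⊃ p1): 0.02 ≤ 0.21, so result = 1
(((((((p3 ⊃ p3) ⊃ p1) ⊃ p2) ⊃ p1) ⊃ p2) ⊃ p1) ⊃ p3): 1 > 0.51, so result = 0.51
((((((((p3 ⊃ p3) ⊃ p1) ⊃ p2) ⊃ p1) ⊃ p2) ⊃ p1) ⊃ p3) ⊃ p2): 0.51 > 0.02, so result = 0.02
(((((((((p3 ⊃ p3) ⊃ p1) ⊃ p2) ⊃ p1) ⊃ p2) ⊃ p1) ⊃ p3) ⊃ p2) ⊃ p1): 0.02 ≤ 0.21, so result = 1
¬p1: Gödel ¬ of 0.21 = 0 (operand ≠ 0)
((((((((((p3 ⊃ p3) ⊃ p1) ⊃ p2) ⊃ p1) ⊃ p2) ⊃ p1) ⊃ p3) ⊃ p2) ⊃ p1) ⊃ ¬p1): 1 > 0, so result = 0
(((((((((((p3 ⊃ p3) ⊃ p1) ⊃ p2) ⊃ p1) ⊃ p2) ⊃ p1) ⊃ p3) ⊃ p2) ⊃ p1) ⊃ ¬p1) ⊃ p2): 0 ≤ 0.02, so result = 1
((((((((((((p3 ⊃ p3) ⊃ p1) ⊃ p2) ⊃ p1) ⊃ p2) ⊃ p1) ⊃ p3) ⊃ p2) ⊃ p1) ⊃ ¬p1) ⊃ p2) ⊃ p3): 1 > 0.51, so result = 0.51

0.51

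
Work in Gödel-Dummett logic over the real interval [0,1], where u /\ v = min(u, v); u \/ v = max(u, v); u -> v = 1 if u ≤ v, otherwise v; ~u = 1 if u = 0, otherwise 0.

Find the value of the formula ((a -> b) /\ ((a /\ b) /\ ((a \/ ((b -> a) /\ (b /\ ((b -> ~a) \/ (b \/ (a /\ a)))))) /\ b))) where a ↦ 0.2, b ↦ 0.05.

0.05

(a -> b): 0.2 > 0.05, so result = 0.05
(a /\ b) = min(0.2, 0.05) = 0.05
(b -> a): 0.05 ≤ 0.2, so result = 1
~a: Gödel ¬ of 0.2 = 0 (operand ≠ 0)
(b -> ~a): 0.05 > 0, so result = 0
(a /\ a) = min(0.2, 0.2) = 0.2
(b \/ (a /\ a)) = max(0.05, 0.2) = 0.2
((b -> ~a) \/ (b \/ (a /\ a))) = max(0, 0.2) = 0.2
(b /\ ((b -> ~a) \/ (b \/ (a /\ a)))) = min(0.05, 0.2) = 0.05
((b -> a) /\ (b /\ ((b -> ~a) \/ (b \/ (a /\ a))))) = min(1, 0.05) = 0.05
(a \/ ((b -> a) /\ (b /\ ((b -> ~a) \/ (b \/ (a /\ a)))))) = max(0.2, 0.05) = 0.2
((a \/ ((b -> a) /\ (b /\ ((b -> ~a) \/ (b \/ (a /\ a)))))) /\ b) = min(0.2, 0.05) = 0.05
((a /\ b) /\ ((a \/ ((b -> a) /\ (b /\ ((b -> ~a) \/ (b \/ (a /\ a)))))) /\ b)) = min(0.05, 0.05) = 0.05
((a -> b) /\ ((a /\ b) /\ ((a \/ ((b -> a) /\ (b /\ ((b -> ~a) \/ (b \/ (a /\ a)))))) /\ b))) = min(0.05, 0.05) = 0.05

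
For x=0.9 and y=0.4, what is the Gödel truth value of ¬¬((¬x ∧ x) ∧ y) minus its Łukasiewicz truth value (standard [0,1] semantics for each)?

-0.10

Gödel evaluation:
  ¬x: Gödel ¬ of 0.9 = 0 (operand ≠ 0)
  (¬x ∧ x) = min(0, 0.9) = 0
  ((¬x ∧ x) ∧ y) = min(0, 0.4) = 0
  ¬((¬x ∧ x) ∧ y): Gödel ¬ of 0 = 1 (operand is 0)
  ¬¬((¬x ∧ x) ∧ y): Gödel ¬ of 1 = 0 (operand ≠ 0)
  Gödel value = 0
Łukasiewicz evaluation:
  ¬x: Łukasiewicz ¬ gives 1 − 0.9 = 0.1
  (¬x ∧ x) = min(0.1, 0.9) = 0.1
  ((¬x ∧ x) ∧ y) = min(0.1, 0.4) = 0.1
  ¬((¬x ∧ x) ∧ y): Łukasiewicz ¬ gives 1 − 0.1 = 0.9
  ¬¬((¬x ∧ x) ∧ y): Łukasiewicz ¬ gives 1 − 0.9 = 0.1
  Łukasiewicz value = 0.1
Difference: 0 − 0.1 = -0.10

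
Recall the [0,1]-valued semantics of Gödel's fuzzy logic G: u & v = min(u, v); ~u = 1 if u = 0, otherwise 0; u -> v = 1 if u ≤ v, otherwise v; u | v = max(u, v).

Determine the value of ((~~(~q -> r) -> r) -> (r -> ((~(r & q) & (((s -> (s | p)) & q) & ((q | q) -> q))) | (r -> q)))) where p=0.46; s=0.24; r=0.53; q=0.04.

0.04

~q: Gödel ¬ of 0.04 = 0 (operand ≠ 0)
(~q -> r): 0 ≤ 0.53, so result = 1
~(~q -> r): Gödel ¬ of 1 = 0 (operand ≠ 0)
~~(~q -> r): Gödel ¬ of 0 = 1 (operand is 0)
(~~(~q -> r) -> r): 1 > 0.53, so result = 0.53
(r & q) = min(0.53, 0.04) = 0.04
~(r & q): Gödel ¬ of 0.04 = 0 (operand ≠ 0)
(s | p) = max(0.24, 0.46) = 0.46
(s -> (s | p)): 0.24 ≤ 0.46, so result = 1
((s -> (s | p)) & q) = min(1, 0.04) = 0.04
(q | q) = max(0.04, 0.04) = 0.04
((q | q) -> q): 0.04 ≤ 0.04, so result = 1
(((s -> (s | p)) & q) & ((q | q) -> q)) = min(0.04, 1) = 0.04
(~(r & q) & (((s -> (s | p)) & q) & ((q | q) -> q))) = min(0, 0.04) = 0
(r -> q): 0.53 > 0.04, so result = 0.04
((~(r & q) & (((s -> (s | p)) & q) & ((q | q) -> q))) | (r -> q)) = max(0, 0.04) = 0.04
(r -> ((~(r & q) & (((s -> (s | p)) & q) & ((q | q) -> q))) | (r -> q))): 0.53 > 0.04, so result = 0.04
((~~(~q -> r) -> r) -> (r -> ((~(r & q) & (((s -> (s | p)) & q) & ((q | q) -> q))) | (r -> q)))): 0.53 > 0.04, so result = 0.04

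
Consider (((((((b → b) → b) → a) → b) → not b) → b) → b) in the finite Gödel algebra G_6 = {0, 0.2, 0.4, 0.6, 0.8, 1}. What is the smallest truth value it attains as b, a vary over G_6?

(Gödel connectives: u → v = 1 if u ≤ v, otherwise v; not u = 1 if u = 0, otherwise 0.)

0.20

The minimum is attained at b = 0.2, a = 0:
  (b → b): 0.2 ≤ 0.2, so result = 1
  ((b → b) → b): 1 > 0.2, so result = 0.2
  (((b → b) → b) → a): 0.2 > 0, so result = 0
  ((((b → b) → b) → a) → b): 0 ≤ 0.2, so result = 1
  not b: Gödel ¬ of 0.2 = 0 (operand ≠ 0)
  (((((b → b) → b) → a) → b) → not b): 1 > 0, so result = 0
  ((((((b → b) → b) → a) → b) → not b) → b): 0 ≤ 0.2, so result = 1
  (((((((b → b) → b) → a) → b) → not b) → b) → b): 1 > 0.2, so result = 0.2
Checking all 36 assignments confirms none give a value below 0.20.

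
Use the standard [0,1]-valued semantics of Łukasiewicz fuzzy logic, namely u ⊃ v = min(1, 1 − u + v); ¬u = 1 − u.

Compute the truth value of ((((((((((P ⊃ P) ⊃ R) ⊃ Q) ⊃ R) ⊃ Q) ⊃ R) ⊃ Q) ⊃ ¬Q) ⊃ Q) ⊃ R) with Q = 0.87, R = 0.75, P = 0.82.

(P ⊃ P): min(1, 1 − 0.82 + 0.82) = 1
((P ⊃ P) ⊃ R): min(1, 1 − 1 + 0.75) = 0.75
(((P ⊃ P) ⊃ R) ⊃ Q): min(1, 1 − 0.75 + 0.87) = 1
((((P ⊃ P) ⊃ R) ⊃ Q) ⊃ R): min(1, 1 − 1 + 0.75) = 0.75
(((((P ⊃ P) ⊃ R) ⊃ Q) ⊃ R) ⊃ Q): min(1, 1 − 0.75 + 0.87) = 1
((((((P ⊃ P) ⊃ R) ⊃ Q) ⊃ R) ⊃ Q) ⊃ R): min(1, 1 − 1 + 0.75) = 0.75
(((((((P ⊃ P) ⊃ R) ⊃ Q) ⊃ R) ⊃ Q) ⊃ R) ⊃ Q): min(1, 1 − 0.75 + 0.87) = 1
¬Q: Łukasiewicz ¬ gives 1 − 0.87 = 0.13
((((((((P ⊃ P) ⊃ R) ⊃ Q) ⊃ R) ⊃ Q) ⊃ R) ⊃ Q) ⊃ ¬Q): min(1, 1 − 1 + 0.13) = 0.13
(((((((((P ⊃ P) ⊃ R) ⊃ Q) ⊃ R) ⊃ Q) ⊃ R) ⊃ Q) ⊃ ¬Q) ⊃ Q): min(1, 1 − 0.13 + 0.87) = 1
((((((((((P ⊃ P) ⊃ R) ⊃ Q) ⊃ R) ⊃ Q) ⊃ R) ⊃ Q) ⊃ ¬Q) ⊃ Q) ⊃ R): min(1, 1 − 1 + 0.75) = 0.75

0.75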